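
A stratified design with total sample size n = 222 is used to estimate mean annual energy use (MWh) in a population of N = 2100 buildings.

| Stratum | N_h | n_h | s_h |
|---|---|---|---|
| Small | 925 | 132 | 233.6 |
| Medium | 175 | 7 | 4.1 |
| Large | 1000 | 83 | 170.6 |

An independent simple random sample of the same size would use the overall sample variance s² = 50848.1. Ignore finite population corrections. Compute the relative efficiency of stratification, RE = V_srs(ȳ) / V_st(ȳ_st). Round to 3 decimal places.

V̂(ȳ_st) = Σ W_h² s_h²/n_h, with W_h = N_h/N and N = 2100:
  stratum Small: (925/2100)²·233.6²/132 = 80.2078
  stratum Medium: (175/2100)²·4.1²/7 = 0.0166766
  stratum Large: (1000/2100)²·170.6²/83 = 79.5136
V_st = 159.738
V_srs = s²/n = 50848.1/222 = 229.045
Relative efficiency = V_srs / V_st = 229.045/159.738 = 1.4339

RE ≈ 1.434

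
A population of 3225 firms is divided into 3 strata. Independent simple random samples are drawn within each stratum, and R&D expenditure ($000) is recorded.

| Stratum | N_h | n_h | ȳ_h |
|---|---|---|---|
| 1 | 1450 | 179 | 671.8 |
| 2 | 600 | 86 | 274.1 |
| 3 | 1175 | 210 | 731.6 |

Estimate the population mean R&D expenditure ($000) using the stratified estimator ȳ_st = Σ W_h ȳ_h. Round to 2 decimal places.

ȳ_st ≈ 619.60

N = Σ N_h = 3225. Stratum weights W_h = N_h/N.
ȳ_st = (1450·671.8 + 600·274.1 + 1175·731.6) / 3225 = 619.5969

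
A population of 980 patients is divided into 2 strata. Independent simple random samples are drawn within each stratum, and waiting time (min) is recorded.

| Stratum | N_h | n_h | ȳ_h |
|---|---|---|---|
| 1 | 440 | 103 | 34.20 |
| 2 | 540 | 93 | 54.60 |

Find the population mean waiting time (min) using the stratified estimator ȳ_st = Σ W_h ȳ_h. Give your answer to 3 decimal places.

N = Σ N_h = 980. Stratum weights W_h = N_h/N.
ȳ_st = (440·34.20 + 540·54.60) / 980 = 45.44082

ȳ_st ≈ 45.441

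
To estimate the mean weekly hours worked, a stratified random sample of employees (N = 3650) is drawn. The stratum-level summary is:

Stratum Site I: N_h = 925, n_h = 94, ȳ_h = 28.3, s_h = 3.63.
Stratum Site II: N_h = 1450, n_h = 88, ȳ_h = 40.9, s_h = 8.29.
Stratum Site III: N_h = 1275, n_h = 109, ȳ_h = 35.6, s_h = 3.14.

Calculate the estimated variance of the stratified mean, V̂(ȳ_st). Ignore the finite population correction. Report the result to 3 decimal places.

V̂(ȳ_st) ≈ 0.143

V̂(ȳ_st) = Σ W_h² s_h²/n_h, with W_h = N_h/N and N = 3650:
  stratum Site I: (925/3650)²·3.63²/94 = 0.00900291
  stratum Site II: (1450/3650)²·8.29²/88 = 0.123247
  stratum Site III: (1275/3650)²·3.14²/109 = 0.0110374
V̂(ȳ_st) = 0.143287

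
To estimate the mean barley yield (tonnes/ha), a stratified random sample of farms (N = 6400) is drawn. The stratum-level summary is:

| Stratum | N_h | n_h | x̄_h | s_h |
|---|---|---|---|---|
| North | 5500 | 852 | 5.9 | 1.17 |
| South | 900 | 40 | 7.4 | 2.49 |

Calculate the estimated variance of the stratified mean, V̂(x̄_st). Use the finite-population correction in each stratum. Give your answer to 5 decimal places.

V̂(x̄_st) = Σ W_h² (1 − n_h/N_h) s_h²/n_h, with W_h = N_h/N and N = 6400:
  stratum North: (5500/6400)²·(1 − 852/5500)·1.17²/852 = 0.00100277
  stratum South: (900/6400)²·(1 − 40/900)·2.49²/40 = 0.002929
V̂(x̄_st) = 0.00393177

V̂(x̄_st) ≈ 0.00393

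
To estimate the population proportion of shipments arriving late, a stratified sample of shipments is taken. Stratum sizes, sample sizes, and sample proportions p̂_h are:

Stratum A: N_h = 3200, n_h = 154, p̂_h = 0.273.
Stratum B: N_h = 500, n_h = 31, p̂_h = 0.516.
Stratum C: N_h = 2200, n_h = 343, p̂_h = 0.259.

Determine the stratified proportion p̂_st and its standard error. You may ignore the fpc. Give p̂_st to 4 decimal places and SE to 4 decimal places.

N = 5900; stratum weights W_h = N_h/N.
p̂_st = Σ W_h p̂_h = (3200·0.273 + 500·0.516 + 2200·0.259)/5900 = 0.28837
V̂(p̂_st) = Σ W_h² p̂_h(1−p̂_h)/(n_h−1):
  stratum A: (3200/5900)²·0.273·0.727/153 = 0.000381594
  stratum B: (500/5900)²·0.516·0.484/30 = 5.97874e-05
  stratum C: (2200/5900)²·0.259·0.741/342 = 7.80249e-05
V̂(p̂_st) = 0.000519406; SE = √V̂ = 0.0227905

p̂_st ≈ 0.2884, SE ≈ 0.0228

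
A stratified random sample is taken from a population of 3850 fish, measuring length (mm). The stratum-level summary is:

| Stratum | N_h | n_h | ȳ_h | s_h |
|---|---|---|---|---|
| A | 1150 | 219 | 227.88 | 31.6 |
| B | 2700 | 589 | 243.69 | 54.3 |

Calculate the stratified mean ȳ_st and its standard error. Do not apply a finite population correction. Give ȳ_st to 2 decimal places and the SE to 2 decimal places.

ȳ_st = Σ W_h ȳ_h = (1150·227.88 + 2700·243.69)/3850 = 238.96753
V̂(ȳ_st) = Σ W_h² s_h²/n_h, with W_h = N_h/N and N = 3850:
  stratum A: (1150/3850)²·31.6²/219 = 0.406822
  stratum B: (2700/3850)²·54.3²/589 = 2.46201
V̂(ȳ_st) = 2.86884
SE(ȳ_st) = √2.86884 = 1.69376

ȳ_st ≈ 238.97, SE ≈ 1.69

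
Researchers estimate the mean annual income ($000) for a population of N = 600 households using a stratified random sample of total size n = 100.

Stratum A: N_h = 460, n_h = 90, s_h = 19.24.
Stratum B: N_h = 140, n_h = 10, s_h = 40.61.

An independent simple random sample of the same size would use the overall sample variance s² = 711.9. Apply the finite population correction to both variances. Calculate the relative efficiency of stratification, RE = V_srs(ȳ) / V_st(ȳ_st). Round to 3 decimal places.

RE ≈ 0.577

V̂(ȳ_st) = Σ W_h² (1 − n_h/N_h) s_h²/n_h, with W_h = N_h/N and N = 600:
  stratum A: (460/600)²·(1 − 90/460)·19.24²/90 = 1.94457
  stratum B: (140/600)²·(1 − 10/140)·40.61²/10 = 8.33748
V_st = 10.2821
V_srs = (1 − 100/600)·711.9/100 = 5.9325
Relative efficiency = V_srs / V_st = 5.9325/10.2821 = 0.5770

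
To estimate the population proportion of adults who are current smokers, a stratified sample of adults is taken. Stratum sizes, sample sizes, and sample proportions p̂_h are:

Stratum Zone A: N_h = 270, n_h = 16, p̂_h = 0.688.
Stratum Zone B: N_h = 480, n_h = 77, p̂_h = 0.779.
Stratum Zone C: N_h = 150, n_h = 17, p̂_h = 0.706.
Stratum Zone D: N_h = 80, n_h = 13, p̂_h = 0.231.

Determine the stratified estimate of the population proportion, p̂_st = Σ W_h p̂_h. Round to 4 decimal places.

N = 980; stratum weights W_h = N_h/N.
p̂_st = Σ W_h p̂_h = (270·0.688 + 480·0.779 + 150·0.706 + 80·0.231)/980 = 0.69802

p̂_st ≈ 0.6980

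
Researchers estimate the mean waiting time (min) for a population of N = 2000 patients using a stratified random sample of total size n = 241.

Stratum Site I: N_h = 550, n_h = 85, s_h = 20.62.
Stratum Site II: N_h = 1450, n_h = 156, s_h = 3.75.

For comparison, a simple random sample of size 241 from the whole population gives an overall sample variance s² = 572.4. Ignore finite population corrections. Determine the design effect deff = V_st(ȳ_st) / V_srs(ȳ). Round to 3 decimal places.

deff ≈ 0.179

V̂(ȳ_st) = Σ W_h² s_h²/n_h, with W_h = N_h/N and N = 2000:
  stratum Site I: (550/2000)²·20.62²/85 = 0.378289
  stratum Site II: (1450/2000)²·3.75²/156 = 0.0473821
V_st = 0.425671
V_srs = s²/n = 572.4/241 = 2.3751
deff = V_st / V_srs = 0.425671/2.3751 = 0.1792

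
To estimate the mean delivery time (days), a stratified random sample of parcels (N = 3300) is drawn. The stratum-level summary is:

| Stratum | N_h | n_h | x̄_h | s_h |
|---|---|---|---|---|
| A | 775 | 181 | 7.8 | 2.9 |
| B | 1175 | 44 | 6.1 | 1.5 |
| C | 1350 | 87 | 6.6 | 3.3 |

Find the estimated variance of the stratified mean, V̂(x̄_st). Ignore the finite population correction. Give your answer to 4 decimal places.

V̂(x̄_st) = Σ W_h² s_h²/n_h, with W_h = N_h/N and N = 3300:
  stratum A: (775/3300)²·2.9²/181 = 0.00256267
  stratum B: (1175/3300)²·1.5²/44 = 0.00648302
  stratum C: (1350/3300)²·3.3²/87 = 0.0209483
V̂(x̄_st) = 0.029994

V̂(x̄_st) ≈ 0.0300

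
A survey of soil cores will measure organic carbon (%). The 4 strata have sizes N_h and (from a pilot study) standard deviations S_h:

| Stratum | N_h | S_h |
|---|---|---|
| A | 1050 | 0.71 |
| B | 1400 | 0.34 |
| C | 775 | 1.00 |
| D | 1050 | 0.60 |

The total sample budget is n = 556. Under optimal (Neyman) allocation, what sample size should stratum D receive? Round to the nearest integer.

Neyman allocation: n_h = n · N_h S_h / Σ N_i S_i, with n = 556.
  stratum A: N_h·S_h = 1050·0.71 = 745.50
  stratum B: N_h·S_h = 1400·0.34 = 476.00
  stratum C: N_h·S_h = 775·1.00 = 775.00
  stratum D: N_h·S_h = 1050·0.60 = 630.00
Σ N_h S_h = 2626.50
n for stratum D = 556·630.00/2626.50 = 133.364 → 133

133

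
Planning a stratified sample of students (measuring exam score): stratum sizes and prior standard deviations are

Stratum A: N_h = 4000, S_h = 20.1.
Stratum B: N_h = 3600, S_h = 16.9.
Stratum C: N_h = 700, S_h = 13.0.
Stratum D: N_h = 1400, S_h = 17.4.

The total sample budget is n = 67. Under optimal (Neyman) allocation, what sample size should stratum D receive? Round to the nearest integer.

9

Neyman allocation: n_h = n · N_h S_h / Σ N_i S_i, with n = 67.
  stratum A: N_h·S_h = 4000·20.1 = 80400.00
  stratum B: N_h·S_h = 3600·16.9 = 60840.00
  stratum C: N_h·S_h = 700·13.0 = 9100.00
  stratum D: N_h·S_h = 1400·17.4 = 24360.00
Σ N_h S_h = 174700.00
n for stratum D = 67·24360.00/174700.00 = 9.342 → 9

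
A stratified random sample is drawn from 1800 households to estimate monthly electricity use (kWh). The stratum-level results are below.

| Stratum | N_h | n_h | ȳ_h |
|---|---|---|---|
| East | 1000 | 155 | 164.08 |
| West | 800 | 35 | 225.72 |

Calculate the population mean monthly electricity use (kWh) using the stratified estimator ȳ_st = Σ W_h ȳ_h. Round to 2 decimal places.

N = Σ N_h = 1800. Stratum weights W_h = N_h/N.
ȳ_st = (1000·164.08 + 800·225.72) / 1800 = 191.4756

ȳ_st ≈ 191.48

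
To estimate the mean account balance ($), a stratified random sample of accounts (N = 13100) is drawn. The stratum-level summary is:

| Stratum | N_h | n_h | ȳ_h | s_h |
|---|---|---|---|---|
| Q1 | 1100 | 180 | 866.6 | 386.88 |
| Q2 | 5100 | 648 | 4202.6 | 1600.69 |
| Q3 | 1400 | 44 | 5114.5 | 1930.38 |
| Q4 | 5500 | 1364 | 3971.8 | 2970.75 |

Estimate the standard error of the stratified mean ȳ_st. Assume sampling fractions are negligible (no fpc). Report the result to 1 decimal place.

SE(ȳ_st) ≈ 52.1

V̂(ȳ_st) = Σ W_h² s_h²/n_h, with W_h = N_h/N and N = 13100:
  stratum Q1: (1100/13100)²·386.88²/180 = 5.86304
  stratum Q2: (5100/13100)²·1600.69²/648 = 599.29
  stratum Q3: (1400/13100)²·1930.38²/44 = 967.267
  stratum Q4: (5500/13100)²·2970.75²/1364 = 1140.51
V̂(ȳ_st) = 2712.93
SE(ȳ_st) = √2712.93 = 52.0858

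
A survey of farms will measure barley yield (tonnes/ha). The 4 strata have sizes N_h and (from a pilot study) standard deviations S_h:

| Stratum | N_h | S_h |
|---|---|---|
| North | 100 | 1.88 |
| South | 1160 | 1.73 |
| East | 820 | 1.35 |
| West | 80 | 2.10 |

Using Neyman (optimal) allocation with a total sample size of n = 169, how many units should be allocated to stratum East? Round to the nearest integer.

54

Neyman allocation: n_h = n · N_h S_h / Σ N_i S_i, with n = 169.
  stratum North: N_h·S_h = 100·1.88 = 188.00
  stratum South: N_h·S_h = 1160·1.73 = 2006.80
  stratum East: N_h·S_h = 820·1.35 = 1107.00
  stratum West: N_h·S_h = 80·2.10 = 168.00
Σ N_h S_h = 3469.80
n for stratum East = 169·1107.00/3469.80 = 53.918 → 54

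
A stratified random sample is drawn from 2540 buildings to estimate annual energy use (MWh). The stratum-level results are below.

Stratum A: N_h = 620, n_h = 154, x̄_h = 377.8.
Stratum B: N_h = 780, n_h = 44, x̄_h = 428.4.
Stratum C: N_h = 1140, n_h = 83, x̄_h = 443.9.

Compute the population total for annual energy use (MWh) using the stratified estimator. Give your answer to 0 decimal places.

τ̂_st = Σ N_h x̄_h = 620·377.8 + 780·428.4 + 1140·443.9 = 1074434

τ̂_st ≈ 1074434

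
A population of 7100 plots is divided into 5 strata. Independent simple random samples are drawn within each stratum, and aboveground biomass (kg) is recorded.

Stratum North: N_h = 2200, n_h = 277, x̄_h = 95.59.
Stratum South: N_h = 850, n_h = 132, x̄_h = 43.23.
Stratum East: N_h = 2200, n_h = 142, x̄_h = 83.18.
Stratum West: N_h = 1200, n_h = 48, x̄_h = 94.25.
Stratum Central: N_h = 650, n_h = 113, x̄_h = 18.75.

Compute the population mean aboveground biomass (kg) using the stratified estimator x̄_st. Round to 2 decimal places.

N = Σ N_h = 7100. Stratum weights W_h = N_h/N.
x̄_st = (2200·95.59 + 850·43.23 + 2200·83.18 + 1200·94.25 + 650·18.75) / 7100 = 78.2151

x̄_st ≈ 78.22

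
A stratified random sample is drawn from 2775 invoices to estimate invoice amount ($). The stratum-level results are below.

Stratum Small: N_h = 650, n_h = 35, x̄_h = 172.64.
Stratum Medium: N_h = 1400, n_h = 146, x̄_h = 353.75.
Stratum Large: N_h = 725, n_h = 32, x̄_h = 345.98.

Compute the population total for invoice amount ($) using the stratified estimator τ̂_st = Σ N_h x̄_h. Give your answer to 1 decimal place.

τ̂_st ≈ 858301.5

τ̂_st = Σ N_h x̄_h = 650·172.64 + 1400·353.75 + 725·345.98 = 858301.5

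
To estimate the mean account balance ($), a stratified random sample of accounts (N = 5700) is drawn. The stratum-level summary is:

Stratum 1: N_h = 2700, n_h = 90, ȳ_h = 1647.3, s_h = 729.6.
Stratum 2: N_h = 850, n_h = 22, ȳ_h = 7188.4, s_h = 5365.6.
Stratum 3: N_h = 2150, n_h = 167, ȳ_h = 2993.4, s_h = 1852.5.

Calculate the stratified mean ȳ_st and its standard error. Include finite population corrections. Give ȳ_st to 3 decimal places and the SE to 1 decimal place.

ȳ_st = Σ W_h ȳ_h = (2700·1647.3 + 850·7188.4 + 2150·2993.4)/5700 = 2981.34386
V̂(ȳ_st) = Σ W_h² (1 − n_h/N_h) s_h²/n_h, with W_h = N_h/N and N = 5700:
  stratum 1: (2700/5700)²·(1 − 90/2700)·729.6²/90 = 1282.87
  stratum 2: (850/5700)²·(1 − 22/850)·5365.6²/22 = 28347.4
  stratum 3: (2150/5700)²·(1 − 167/2150)·1852.5²/167 = 2696.57
V̂(ȳ_st) = 32326.9
SE(ȳ_st) = √32326.9 = 179.797

ȳ_st ≈ 2981.344, SE ≈ 179.8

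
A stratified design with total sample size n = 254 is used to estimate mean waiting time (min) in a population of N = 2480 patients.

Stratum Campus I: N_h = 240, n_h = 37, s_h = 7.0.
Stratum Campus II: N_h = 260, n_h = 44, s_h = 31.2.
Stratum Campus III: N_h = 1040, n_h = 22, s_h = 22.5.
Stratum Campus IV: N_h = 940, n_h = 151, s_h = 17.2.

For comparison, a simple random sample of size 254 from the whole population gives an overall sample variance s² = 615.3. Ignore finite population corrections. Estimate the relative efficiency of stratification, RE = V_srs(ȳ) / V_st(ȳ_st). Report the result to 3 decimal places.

V̂(ȳ_st) = Σ W_h² s_h²/n_h, with W_h = N_h/N and N = 2480:
  stratum Campus I: (240/2480)²·7.0²/37 = 0.0124026
  stratum Campus II: (260/2480)²·31.2²/44 = 0.243164
  stratum Campus III: (1040/2480)²·22.5²/22 = 4.04674
  stratum Campus IV: (940/2480)²·17.2²/151 = 0.28147
V_st = 4.58378
V_srs = s²/n = 615.3/254 = 2.42244
Relative efficiency = V_srs / V_st = 2.42244/4.58378 = 0.5285

RE ≈ 0.528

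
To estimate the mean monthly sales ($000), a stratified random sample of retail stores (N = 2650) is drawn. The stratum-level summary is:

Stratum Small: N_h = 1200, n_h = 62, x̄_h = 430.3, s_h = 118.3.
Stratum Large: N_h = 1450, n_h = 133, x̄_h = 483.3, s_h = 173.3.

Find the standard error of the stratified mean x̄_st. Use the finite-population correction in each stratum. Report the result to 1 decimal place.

V̂(x̄_st) = Σ W_h² (1 − n_h/N_h) s_h²/n_h, with W_h = N_h/N and N = 2650:
  stratum Small: (1200/2650)²·(1 − 62/1200)·118.3²/62 = 43.8944
  stratum Large: (1450/2650)²·(1 − 133/1450)·173.3²/133 = 61.4055
V̂(x̄_st) = 105.3
SE(x̄_st) = √105.3 = 10.2616

SE(x̄_st) ≈ 10.3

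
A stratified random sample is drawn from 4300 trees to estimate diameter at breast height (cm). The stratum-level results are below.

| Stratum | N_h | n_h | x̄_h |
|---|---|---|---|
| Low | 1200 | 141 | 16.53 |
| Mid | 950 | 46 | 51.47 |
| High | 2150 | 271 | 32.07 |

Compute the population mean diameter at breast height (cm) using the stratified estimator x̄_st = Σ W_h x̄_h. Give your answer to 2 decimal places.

x̄_st ≈ 32.02

N = Σ N_h = 4300. Stratum weights W_h = N_h/N.
x̄_st = (1200·16.53 + 950·51.47 + 2150·32.07) / 4300 = 32.0193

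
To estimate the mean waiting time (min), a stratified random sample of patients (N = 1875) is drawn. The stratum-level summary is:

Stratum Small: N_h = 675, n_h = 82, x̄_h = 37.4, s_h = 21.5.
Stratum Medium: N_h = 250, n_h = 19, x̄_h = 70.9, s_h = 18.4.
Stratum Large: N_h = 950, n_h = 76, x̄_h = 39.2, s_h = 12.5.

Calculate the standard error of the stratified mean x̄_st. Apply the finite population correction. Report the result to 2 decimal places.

V̂(x̄_st) = Σ W_h² (1 − n_h/N_h) s_h²/n_h, with W_h = N_h/N and N = 1875:
  stratum Small: (675/1875)²·(1 − 82/675)·21.5²/82 = 0.641828
  stratum Medium: (250/1875)²·(1 − 19/250)·18.4²/19 = 0.292706
  stratum Large: (950/1875)²·(1 − 76/950)·12.5²/76 = 0.485556
V̂(x̄_st) = 1.42009
SE(x̄_st) = √1.42009 = 1.19168

SE(x̄_st) ≈ 1.19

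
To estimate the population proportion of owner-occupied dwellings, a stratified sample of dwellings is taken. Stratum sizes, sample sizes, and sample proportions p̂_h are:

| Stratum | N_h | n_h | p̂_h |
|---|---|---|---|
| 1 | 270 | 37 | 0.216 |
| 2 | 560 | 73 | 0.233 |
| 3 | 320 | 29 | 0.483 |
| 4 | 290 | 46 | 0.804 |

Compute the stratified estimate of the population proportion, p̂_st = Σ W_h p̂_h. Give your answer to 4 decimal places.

p̂_st ≈ 0.4004

N = 1440; stratum weights W_h = N_h/N.
p̂_st = Σ W_h p̂_h = (270·0.216 + 560·0.233 + 320·0.483 + 290·0.804)/1440 = 0.40036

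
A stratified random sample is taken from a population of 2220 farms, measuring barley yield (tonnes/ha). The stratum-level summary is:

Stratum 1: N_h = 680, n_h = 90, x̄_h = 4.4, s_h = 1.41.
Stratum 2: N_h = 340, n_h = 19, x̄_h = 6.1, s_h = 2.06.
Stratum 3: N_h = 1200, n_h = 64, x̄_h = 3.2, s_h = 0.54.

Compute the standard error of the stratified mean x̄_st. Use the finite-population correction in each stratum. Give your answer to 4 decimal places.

SE(x̄_st) ≈ 0.0895

V̂(x̄_st) = Σ W_h² (1 − n_h/N_h) s_h²/n_h, with W_h = N_h/N and N = 2220:
  stratum 1: (680/2220)²·(1 − 90/680)·1.41²/90 = 0.00179825
  stratum 2: (340/2220)²·(1 − 19/340)·2.06²/19 = 0.00494605
  stratum 3: (1200/2220)²·(1 − 64/1200)·0.54²/64 = 0.00126026
V̂(x̄_st) = 0.00800457
SE(x̄_st) = √0.00800457 = 0.0894683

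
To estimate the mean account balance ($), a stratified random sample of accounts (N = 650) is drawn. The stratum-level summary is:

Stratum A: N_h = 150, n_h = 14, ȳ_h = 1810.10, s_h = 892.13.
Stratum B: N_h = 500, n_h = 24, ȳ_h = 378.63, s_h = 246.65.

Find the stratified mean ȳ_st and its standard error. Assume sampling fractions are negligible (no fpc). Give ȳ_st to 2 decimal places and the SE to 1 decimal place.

ȳ_st = Σ W_h ȳ_h = (150·1810.10 + 500·378.63)/650 = 708.96923
V̂(ȳ_st) = Σ W_h² s_h²/n_h, with W_h = N_h/N and N = 650:
  stratum A: (150/650)²·892.13²/14 = 3027.5
  stratum B: (500/650)²·246.65²/24 = 1499.91
V̂(ȳ_st) = 4527.41
SE(ȳ_st) = √4527.41 = 67.286

ȳ_st ≈ 708.97, SE ≈ 67.3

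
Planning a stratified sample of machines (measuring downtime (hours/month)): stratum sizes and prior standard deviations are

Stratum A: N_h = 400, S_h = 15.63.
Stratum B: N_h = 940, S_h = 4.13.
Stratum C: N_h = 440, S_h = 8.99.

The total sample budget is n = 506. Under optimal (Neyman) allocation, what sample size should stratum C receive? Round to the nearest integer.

Neyman allocation: n_h = n · N_h S_h / Σ N_i S_i, with n = 506.
  stratum A: N_h·S_h = 400·15.63 = 6252.00
  stratum B: N_h·S_h = 940·4.13 = 3882.20
  stratum C: N_h·S_h = 440·8.99 = 3955.60
Σ N_h S_h = 14089.80
n for stratum C = 506·3955.60/14089.80 = 142.056 → 142

142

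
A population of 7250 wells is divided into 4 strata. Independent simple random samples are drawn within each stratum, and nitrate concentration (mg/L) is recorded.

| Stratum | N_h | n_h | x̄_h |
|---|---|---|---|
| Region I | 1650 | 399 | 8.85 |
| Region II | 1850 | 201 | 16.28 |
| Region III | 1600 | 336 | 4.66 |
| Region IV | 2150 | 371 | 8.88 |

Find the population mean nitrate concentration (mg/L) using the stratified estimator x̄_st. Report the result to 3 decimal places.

N = Σ N_h = 7250. Stratum weights W_h = N_h/N.
x̄_st = (1650·8.85 + 1850·16.28 + 1600·4.66 + 2150·8.88) / 7250 = 9.83014

x̄_st ≈ 9.830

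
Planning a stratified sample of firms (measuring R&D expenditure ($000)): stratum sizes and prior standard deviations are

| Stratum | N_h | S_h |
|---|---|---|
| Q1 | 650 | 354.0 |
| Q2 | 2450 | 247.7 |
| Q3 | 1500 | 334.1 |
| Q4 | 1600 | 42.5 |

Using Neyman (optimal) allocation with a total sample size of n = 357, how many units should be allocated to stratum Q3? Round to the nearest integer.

Neyman allocation: n_h = n · N_h S_h / Σ N_i S_i, with n = 357.
  stratum Q1: N_h·S_h = 650·354.0 = 230100.00
  stratum Q2: N_h·S_h = 2450·247.7 = 606865.00
  stratum Q3: N_h·S_h = 1500·334.1 = 501150.00
  stratum Q4: N_h·S_h = 1600·42.5 = 68000.00
Σ N_h S_h = 1406115.00
n for stratum Q3 = 357·501150.00/1406115.00 = 127.237 → 127

127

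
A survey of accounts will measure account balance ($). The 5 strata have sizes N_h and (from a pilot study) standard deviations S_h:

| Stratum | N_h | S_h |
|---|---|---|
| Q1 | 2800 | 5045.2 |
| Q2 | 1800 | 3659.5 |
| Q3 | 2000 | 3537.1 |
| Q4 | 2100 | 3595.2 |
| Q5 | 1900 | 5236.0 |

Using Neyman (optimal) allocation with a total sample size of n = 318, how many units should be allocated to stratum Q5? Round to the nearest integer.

Neyman allocation: n_h = n · N_h S_h / Σ N_i S_i, with n = 318.
  stratum Q1: N_h·S_h = 2800·5045.2 = 14126560.00
  stratum Q2: N_h·S_h = 1800·3659.5 = 6587100.00
  stratum Q3: N_h·S_h = 2000·3537.1 = 7074200.00
  stratum Q4: N_h·S_h = 2100·3595.2 = 7549920.00
  stratum Q5: N_h·S_h = 1900·5236.0 = 9948400.00
Σ N_h S_h = 45286180.00
n for stratum Q5 = 318·9948400.00/45286180.00 = 69.858 → 70

70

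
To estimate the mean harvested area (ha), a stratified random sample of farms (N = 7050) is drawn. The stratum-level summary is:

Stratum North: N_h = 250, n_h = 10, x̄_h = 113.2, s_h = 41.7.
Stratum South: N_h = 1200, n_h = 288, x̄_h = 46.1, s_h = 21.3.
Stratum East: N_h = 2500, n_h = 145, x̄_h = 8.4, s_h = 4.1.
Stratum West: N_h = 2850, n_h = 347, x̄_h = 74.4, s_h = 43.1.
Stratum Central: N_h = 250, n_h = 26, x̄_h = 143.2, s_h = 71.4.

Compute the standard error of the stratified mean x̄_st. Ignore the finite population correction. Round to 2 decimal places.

SE(x̄_st) ≈ 1.18

V̂(x̄_st) = Σ W_h² s_h²/n_h, with W_h = N_h/N and N = 7050:
  stratum North: (250/7050)²·41.7²/10 = 0.218662
  stratum South: (1200/7050)²·21.3²/288 = 0.0456406
  stratum East: (2500/7050)²·4.1²/145 = 0.0145781
  stratum West: (2850/7050)²·43.1²/347 = 0.874856
  stratum Central: (250/7050)²·71.4²/26 = 0.246561
V̂(x̄_st) = 1.4003
SE(x̄_st) = √1.4003 = 1.18334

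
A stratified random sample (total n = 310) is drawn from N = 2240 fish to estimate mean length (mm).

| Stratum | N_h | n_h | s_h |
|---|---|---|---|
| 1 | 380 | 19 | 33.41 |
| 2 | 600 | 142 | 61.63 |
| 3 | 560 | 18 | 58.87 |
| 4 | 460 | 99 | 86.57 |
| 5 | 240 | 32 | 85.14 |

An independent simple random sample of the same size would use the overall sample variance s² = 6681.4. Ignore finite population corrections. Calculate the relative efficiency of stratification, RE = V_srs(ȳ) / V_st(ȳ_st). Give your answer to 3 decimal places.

RE ≈ 1.005

V̂(ȳ_st) = Σ W_h² s_h²/n_h, with W_h = N_h/N and N = 2240:
  stratum 1: (380/2240)²·33.41²/19 = 1.69072
  stratum 2: (600/2240)²·61.63²/142 = 1.91912
  stratum 3: (560/2240)²·58.87²/18 = 12.0336
  stratum 4: (460/2240)²·86.57²/99 = 3.19241
  stratum 5: (240/2240)²·85.14²/32 = 2.60042
V_st = 21.4363
V_srs = s²/n = 6681.4/310 = 21.5529
Relative efficiency = V_srs / V_st = 21.5529/21.4363 = 1.0054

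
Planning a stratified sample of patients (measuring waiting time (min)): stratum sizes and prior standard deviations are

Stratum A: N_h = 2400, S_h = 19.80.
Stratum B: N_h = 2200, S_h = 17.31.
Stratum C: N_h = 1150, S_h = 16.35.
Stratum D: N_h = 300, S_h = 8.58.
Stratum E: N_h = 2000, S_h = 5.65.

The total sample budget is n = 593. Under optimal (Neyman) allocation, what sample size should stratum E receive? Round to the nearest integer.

Neyman allocation: n_h = n · N_h S_h / Σ N_i S_i, with n = 593.
  stratum A: N_h·S_h = 2400·19.80 = 47520.00
  stratum B: N_h·S_h = 2200·17.31 = 38082.00
  stratum C: N_h·S_h = 1150·16.35 = 18802.50
  stratum D: N_h·S_h = 300·8.58 = 2574.00
  stratum E: N_h·S_h = 2000·5.65 = 11300.00
Σ N_h S_h = 118278.50
n for stratum E = 593·11300.00/118278.50 = 56.654 → 57

57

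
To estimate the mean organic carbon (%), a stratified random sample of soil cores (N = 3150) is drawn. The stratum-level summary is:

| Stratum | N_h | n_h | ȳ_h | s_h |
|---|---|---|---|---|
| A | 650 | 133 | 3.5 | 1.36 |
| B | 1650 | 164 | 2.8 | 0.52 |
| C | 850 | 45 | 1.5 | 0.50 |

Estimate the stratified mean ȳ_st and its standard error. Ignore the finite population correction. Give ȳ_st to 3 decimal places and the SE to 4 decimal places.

ȳ_st ≈ 2.594, SE ≈ 0.0381

ȳ_st = Σ W_h ȳ_h = (650·3.5 + 1650·2.8 + 850·1.5)/3150 = 2.59365
V̂(ȳ_st) = Σ W_h² s_h²/n_h, with W_h = N_h/N and N = 3150:
  stratum A: (650/3150)²·1.36²/133 = 0.00059215
  stratum B: (1650/3150)²·0.52²/164 = 0.000452386
  stratum C: (850/3150)²·0.50²/45 = 0.000404524
V̂(ȳ_st) = 0.00144906
SE(ȳ_st) = √0.00144906 = 0.0380665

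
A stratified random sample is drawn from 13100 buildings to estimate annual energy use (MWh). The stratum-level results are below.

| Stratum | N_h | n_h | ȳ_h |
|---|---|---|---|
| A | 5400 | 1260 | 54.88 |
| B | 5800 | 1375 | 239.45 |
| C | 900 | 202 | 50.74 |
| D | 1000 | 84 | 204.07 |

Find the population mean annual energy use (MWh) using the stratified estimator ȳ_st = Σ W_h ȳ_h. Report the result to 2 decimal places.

ȳ_st ≈ 147.70

N = Σ N_h = 13100. Stratum weights W_h = N_h/N.
ȳ_st = (5400·54.88 + 5800·239.45 + 900·50.74 + 1000·204.07) / 13100 = 147.7021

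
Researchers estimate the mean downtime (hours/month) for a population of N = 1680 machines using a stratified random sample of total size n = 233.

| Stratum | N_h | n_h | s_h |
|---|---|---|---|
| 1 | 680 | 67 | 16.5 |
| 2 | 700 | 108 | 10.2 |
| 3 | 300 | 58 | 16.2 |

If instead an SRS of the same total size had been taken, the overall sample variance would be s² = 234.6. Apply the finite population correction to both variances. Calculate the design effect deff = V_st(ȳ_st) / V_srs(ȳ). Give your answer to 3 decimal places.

V̂(ȳ_st) = Σ W_h² (1 − n_h/N_h) s_h²/n_h, with W_h = N_h/N and N = 1680:
  stratum 1: (680/1680)²·(1 − 67/680)·16.5²/67 = 0.600128
  stratum 2: (700/1680)²·(1 − 108/700)·10.2²/108 = 0.141442
  stratum 3: (300/1680)²·(1 − 58/300)·16.2²/58 = 0.116391
V_st = 0.857961
V_srs = (1 − 233/1680)·234.6/233 = 0.867224
deff = V_st / V_srs = 0.857961/0.867224 = 0.9893

deff ≈ 0.989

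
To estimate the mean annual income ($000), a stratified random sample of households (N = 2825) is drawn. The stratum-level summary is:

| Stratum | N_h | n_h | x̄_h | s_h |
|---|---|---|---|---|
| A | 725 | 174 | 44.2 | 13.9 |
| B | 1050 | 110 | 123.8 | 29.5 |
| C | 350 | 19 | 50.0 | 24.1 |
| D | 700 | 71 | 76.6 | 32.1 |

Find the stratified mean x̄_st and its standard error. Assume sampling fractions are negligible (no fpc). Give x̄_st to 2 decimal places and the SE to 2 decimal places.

x̄_st ≈ 82.53, SE ≈ 1.59

x̄_st = Σ W_h x̄_h = (725·44.2 + 1050·123.8 + 350·50.0 + 700·76.6)/2825 = 82.53274
V̂(x̄_st) = Σ W_h² s_h²/n_h, with W_h = N_h/N and N = 2825:
  stratum A: (725/2825)²·13.9²/174 = 0.073134
  stratum B: (1050/2825)²·29.5²/110 = 1.09293
  stratum C: (350/2825)²·24.1²/19 = 0.469223
  stratum D: (700/2825)²·32.1²/71 = 0.891068
V̂(x̄_st) = 2.52636
SE(x̄_st) = √2.52636 = 1.58945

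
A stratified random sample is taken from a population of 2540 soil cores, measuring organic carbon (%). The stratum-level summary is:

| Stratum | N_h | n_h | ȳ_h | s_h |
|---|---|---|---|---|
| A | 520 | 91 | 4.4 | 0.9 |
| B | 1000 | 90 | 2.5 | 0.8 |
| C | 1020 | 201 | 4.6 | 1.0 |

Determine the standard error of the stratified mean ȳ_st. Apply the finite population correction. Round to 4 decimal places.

V̂(ȳ_st) = Σ W_h² (1 − n_h/N_h) s_h²/n_h, with W_h = N_h/N and N = 2540:
  stratum A: (520/2540)²·(1 − 91/520)·0.9²/91 = 0.000307777
  stratum B: (1000/2540)²·(1 − 90/1000)·0.8²/90 = 0.00100302
  stratum C: (1020/2540)²·(1 − 201/1020)·1.0²/201 = 0.0006442
V̂(ȳ_st) = 0.001955
SE(ȳ_st) = √0.001955 = 0.0442154

SE(ȳ_st) ≈ 0.0442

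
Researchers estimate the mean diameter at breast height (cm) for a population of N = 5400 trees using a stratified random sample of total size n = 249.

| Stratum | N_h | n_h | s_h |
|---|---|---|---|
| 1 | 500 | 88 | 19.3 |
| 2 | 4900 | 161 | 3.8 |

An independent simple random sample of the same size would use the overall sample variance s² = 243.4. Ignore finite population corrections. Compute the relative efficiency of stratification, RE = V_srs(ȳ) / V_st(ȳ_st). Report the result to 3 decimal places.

RE ≈ 8.875

V̂(ȳ_st) = Σ W_h² s_h²/n_h, with W_h = N_h/N and N = 5400:
  stratum 1: (500/5400)²·19.3²/88 = 0.0362898
  stratum 2: (4900/5400)²·3.8²/161 = 0.0738492
V_st = 0.110139
V_srs = s²/n = 243.4/249 = 0.97751
Relative efficiency = V_srs / V_st = 0.97751/0.110139 = 8.8752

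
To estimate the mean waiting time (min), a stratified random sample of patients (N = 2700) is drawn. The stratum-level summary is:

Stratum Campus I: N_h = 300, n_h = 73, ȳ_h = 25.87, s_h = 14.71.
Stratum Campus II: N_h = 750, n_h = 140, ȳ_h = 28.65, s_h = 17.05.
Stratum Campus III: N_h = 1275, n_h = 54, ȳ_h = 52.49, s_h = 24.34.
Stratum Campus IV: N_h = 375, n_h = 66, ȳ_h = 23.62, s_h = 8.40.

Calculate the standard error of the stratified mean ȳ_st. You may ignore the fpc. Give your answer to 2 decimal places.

V̂(ȳ_st) = Σ W_h² s_h²/n_h, with W_h = N_h/N and N = 2700:
  stratum Campus I: (300/2700)²·14.71²/73 = 0.0365946
  stratum Campus II: (750/2700)²·17.05²/140 = 0.16022
  stratum Campus III: (1275/2700)²·24.34²/54 = 2.44647
  stratum Campus IV: (375/2700)²·8.40²/66 = 0.0206229
V̂(ȳ_st) = 2.66391
SE(ȳ_st) = √2.66391 = 1.63215

SE(ȳ_st) ≈ 1.63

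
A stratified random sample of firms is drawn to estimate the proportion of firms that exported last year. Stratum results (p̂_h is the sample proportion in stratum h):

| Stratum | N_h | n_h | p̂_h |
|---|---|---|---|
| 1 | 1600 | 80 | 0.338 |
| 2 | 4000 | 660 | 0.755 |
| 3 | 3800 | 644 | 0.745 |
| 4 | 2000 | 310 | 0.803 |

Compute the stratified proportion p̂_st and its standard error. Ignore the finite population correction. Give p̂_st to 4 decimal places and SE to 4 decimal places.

p̂_st ≈ 0.7016, SE ≈ 0.0118

N = 11400; stratum weights W_h = N_h/N.
p̂_st = Σ W_h p̂_h = (1600·0.338 + 4000·0.755 + 3800·0.745 + 2000·0.803)/11400 = 0.70156
V̂(p̂_st) = Σ W_h² p̂_h(1−p̂_h)/(n_h−1):
  stratum 1: (1600/11400)²·0.338·0.662/79 = 5.57928e-05
  stratum 2: (4000/11400)²·0.755·0.245/659 = 3.45571e-05
  stratum 3: (3800/11400)²·0.745·0.255/643 = 3.28279e-05
  stratum 4: (2000/11400)²·0.803·0.197/309 = 1.5757e-05
V̂(p̂_st) = 0.000138935; SE = √V̂ = 0.0117871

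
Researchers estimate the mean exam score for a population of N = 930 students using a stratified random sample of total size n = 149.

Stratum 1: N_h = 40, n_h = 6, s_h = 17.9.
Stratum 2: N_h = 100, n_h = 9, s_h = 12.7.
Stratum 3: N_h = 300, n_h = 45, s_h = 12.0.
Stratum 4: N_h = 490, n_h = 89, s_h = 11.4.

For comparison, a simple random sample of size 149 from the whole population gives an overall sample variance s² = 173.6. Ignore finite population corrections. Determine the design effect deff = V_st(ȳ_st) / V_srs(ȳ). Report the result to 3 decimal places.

deff ≈ 0.896

V̂(ȳ_st) = Σ W_h² s_h²/n_h, with W_h = N_h/N and N = 930:
  stratum 1: (40/930)²·17.9²/6 = 0.0987891
  stratum 2: (100/930)²·12.7²/9 = 0.207204
  stratum 3: (300/930)²·12.0²/45 = 0.332986
  stratum 4: (490/930)²·11.4²/89 = 0.405365
V_st = 1.04434
V_srs = s²/n = 173.6/149 = 1.1651
deff = V_st / V_srs = 1.04434/1.1651 = 0.8964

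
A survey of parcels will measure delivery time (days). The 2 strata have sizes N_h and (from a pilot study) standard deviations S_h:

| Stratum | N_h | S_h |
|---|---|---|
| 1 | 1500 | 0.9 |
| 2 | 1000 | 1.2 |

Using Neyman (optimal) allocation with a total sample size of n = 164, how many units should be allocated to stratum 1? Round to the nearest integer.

87

Neyman allocation: n_h = n · N_h S_h / Σ N_i S_i, with n = 164.
  stratum 1: N_h·S_h = 1500·0.9 = 1350.00
  stratum 2: N_h·S_h = 1000·1.2 = 1200.00
Σ N_h S_h = 2550.00
n for stratum 1 = 164·1350.00/2550.00 = 86.824 → 87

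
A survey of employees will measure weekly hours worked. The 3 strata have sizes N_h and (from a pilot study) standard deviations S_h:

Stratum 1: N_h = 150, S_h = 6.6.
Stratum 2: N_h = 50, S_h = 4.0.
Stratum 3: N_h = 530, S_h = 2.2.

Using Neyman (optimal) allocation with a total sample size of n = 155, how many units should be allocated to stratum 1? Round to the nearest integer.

Neyman allocation: n_h = n · N_h S_h / Σ N_i S_i, with n = 155.
  stratum 1: N_h·S_h = 150·6.6 = 990.00
  stratum 2: N_h·S_h = 50·4.0 = 200.00
  stratum 3: N_h·S_h = 530·2.2 = 1166.00
Σ N_h S_h = 2356.00
n for stratum 1 = 155·990.00/2356.00 = 65.132 → 65

65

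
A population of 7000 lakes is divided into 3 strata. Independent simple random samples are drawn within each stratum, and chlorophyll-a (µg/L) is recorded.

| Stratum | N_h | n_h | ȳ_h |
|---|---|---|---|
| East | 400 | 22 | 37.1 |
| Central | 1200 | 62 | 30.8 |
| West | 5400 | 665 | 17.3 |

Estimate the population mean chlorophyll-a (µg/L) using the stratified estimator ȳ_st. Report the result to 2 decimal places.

ȳ_st ≈ 20.75

N = Σ N_h = 7000. Stratum weights W_h = N_h/N.
ȳ_st = (400·37.1 + 1200·30.8 + 5400·17.3) / 7000 = 20.7457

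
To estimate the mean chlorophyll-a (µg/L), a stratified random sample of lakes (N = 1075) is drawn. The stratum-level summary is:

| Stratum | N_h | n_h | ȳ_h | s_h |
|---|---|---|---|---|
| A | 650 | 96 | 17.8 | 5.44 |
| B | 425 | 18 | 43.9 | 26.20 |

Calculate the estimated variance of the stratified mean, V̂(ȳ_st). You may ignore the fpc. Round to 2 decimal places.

V̂(ȳ_st) ≈ 6.07

V̂(ȳ_st) = Σ W_h² s_h²/n_h, with W_h = N_h/N and N = 1075:
  stratum A: (650/1075)²·5.44²/96 = 0.112703
  stratum B: (425/1075)²·26.20²/18 = 5.96061
V̂(ȳ_st) = 6.07332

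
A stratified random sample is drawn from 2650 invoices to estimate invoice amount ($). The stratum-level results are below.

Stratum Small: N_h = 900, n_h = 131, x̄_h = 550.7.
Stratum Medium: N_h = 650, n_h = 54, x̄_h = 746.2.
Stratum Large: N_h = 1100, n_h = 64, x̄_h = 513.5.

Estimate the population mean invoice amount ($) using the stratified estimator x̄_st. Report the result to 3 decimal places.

N = Σ N_h = 2650. Stratum weights W_h = N_h/N.
x̄_st = (900·550.7 + 650·746.2 + 1100·513.5) / 2650 = 583.21132

x̄_st ≈ 583.211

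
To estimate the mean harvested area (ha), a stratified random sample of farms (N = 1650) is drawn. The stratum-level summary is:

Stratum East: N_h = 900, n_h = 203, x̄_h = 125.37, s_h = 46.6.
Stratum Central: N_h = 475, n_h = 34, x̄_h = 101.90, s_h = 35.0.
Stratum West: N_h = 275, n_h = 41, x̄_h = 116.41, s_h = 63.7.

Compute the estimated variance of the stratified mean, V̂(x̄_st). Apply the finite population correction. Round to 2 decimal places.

V̂(x̄_st) = Σ W_h² (1 − n_h/N_h) s_h²/n_h, with W_h = N_h/N and N = 1650:
  stratum East: (900/1650)²·(1 − 203/900)·46.6²/203 = 2.46481
  stratum Central: (475/1650)²·(1 − 34/475)·35.0²/34 = 2.77218
  stratum West: (275/1650)²·(1 − 41/275)·63.7²/41 = 2.33924
V̂(x̄_st) = 7.57623

V̂(x̄_st) ≈ 7.58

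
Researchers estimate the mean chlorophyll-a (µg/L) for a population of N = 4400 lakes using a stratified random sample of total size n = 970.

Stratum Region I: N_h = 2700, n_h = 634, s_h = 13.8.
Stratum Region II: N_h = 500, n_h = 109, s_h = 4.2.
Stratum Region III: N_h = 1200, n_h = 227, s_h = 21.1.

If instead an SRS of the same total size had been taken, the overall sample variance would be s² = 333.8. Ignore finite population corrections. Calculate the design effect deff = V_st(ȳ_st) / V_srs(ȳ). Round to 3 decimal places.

deff ≈ 0.759

V̂(ȳ_st) = Σ W_h² s_h²/n_h, with W_h = N_h/N and N = 4400:
  stratum Region I: (2700/4400)²·13.8²/634 = 0.113107
  stratum Region II: (500/4400)²·4.2²/109 = 0.00208981
  stratum Region III: (1200/4400)²·21.1²/227 = 0.14588
V_st = 0.261077
V_srs = s²/n = 333.8/970 = 0.344124
deff = V_st / V_srs = 0.261077/0.344124 = 0.7587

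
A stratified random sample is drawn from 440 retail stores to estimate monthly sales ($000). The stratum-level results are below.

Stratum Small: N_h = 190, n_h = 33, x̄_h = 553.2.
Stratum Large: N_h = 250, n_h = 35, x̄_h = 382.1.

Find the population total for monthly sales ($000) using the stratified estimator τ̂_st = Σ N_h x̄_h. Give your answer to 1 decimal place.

τ̂_st ≈ 200633.0

τ̂_st = Σ N_h x̄_h = 190·553.2 + 250·382.1 = 200633.0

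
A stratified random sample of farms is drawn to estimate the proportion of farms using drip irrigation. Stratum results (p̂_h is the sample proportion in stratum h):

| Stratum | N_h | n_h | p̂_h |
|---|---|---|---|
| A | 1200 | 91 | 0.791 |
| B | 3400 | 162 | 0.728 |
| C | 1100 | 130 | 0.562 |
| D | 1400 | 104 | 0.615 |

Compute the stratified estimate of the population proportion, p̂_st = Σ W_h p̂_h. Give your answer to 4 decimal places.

N = 7100; stratum weights W_h = N_h/N.
p̂_st = Σ W_h p̂_h = (1200·0.791 + 3400·0.728 + 1100·0.562 + 1400·0.615)/7100 = 0.69065

p̂_st ≈ 0.6906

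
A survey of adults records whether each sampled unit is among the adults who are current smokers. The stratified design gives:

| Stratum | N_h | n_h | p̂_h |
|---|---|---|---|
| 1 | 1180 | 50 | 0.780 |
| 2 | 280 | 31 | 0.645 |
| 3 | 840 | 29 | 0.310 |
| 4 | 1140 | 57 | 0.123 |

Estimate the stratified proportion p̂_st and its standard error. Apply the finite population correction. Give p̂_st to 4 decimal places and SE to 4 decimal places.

p̂_st ≈ 0.4365, SE ≈ 0.0329

N = 3440; stratum weights W_h = N_h/N.
p̂_st = Σ W_h p̂_h = (1180·0.780 + 280·0.645 + 840·0.310 + 1140·0.123)/3440 = 0.43652
V̂(p̂_st) = Σ W_h² (1 − n_h/N_h) p̂_h(1−p̂_h)/(n_h−1):
  stratum 1: (1180/3440)²·(1 − 50/1180)·0.780·0.220/49 = 0.000394607
  stratum 2: (280/3440)²·(1 − 31/280)·0.645·0.355/30 = 4.49684e-05
  stratum 3: (840/3440)²·(1 − 29/840)·0.310·0.690/28 = 0.000439781
  stratum 4: (1140/3440)²·(1 − 57/1140)·0.123·0.877/56 = 0.000200971
V̂(p̂_st) = 0.00108033; SE = √V̂ = 0.0328683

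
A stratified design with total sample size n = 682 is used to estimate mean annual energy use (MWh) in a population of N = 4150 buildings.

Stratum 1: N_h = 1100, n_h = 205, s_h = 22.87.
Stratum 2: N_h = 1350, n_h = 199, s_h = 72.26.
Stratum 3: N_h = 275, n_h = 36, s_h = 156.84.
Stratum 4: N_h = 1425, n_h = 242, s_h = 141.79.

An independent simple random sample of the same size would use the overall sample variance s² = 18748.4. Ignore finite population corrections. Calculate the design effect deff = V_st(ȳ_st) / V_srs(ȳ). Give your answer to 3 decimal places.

V̂(ȳ_st) = Σ W_h² s_h²/n_h, with W_h = N_h/N and N = 4150:
  stratum 1: (1100/4150)²·22.87²/205 = 0.179254
  stratum 2: (1350/4150)²·72.26²/199 = 2.77661
  stratum 3: (275/4150)²·156.84²/36 = 3.00041
  stratum 4: (1425/4150)²·141.79²/242 = 9.79511
V_st = 15.7514
V_srs = s²/n = 18748.4/682 = 27.4903
deff = V_st / V_srs = 15.7514/27.4903 = 0.5730

deff ≈ 0.573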